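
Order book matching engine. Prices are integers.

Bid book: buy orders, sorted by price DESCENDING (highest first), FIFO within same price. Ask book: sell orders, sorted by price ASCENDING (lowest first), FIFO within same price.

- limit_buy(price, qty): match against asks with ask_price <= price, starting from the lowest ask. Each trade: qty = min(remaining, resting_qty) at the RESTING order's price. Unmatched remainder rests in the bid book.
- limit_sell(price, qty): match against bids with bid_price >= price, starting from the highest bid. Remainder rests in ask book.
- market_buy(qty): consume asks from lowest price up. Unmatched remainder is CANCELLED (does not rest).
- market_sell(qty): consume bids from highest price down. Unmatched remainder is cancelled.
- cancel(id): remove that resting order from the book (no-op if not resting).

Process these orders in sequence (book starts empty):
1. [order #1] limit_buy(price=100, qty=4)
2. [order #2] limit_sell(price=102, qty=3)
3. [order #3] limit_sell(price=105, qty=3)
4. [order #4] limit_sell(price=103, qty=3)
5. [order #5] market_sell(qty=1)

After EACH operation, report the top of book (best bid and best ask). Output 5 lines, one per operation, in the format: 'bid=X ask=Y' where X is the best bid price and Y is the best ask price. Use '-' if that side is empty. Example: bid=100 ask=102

Answer: bid=100 ask=-
bid=100 ask=102
bid=100 ask=102
bid=100 ask=102
bid=100 ask=102

Derivation:
After op 1 [order #1] limit_buy(price=100, qty=4): fills=none; bids=[#1:4@100] asks=[-]
After op 2 [order #2] limit_sell(price=102, qty=3): fills=none; bids=[#1:4@100] asks=[#2:3@102]
After op 3 [order #3] limit_sell(price=105, qty=3): fills=none; bids=[#1:4@100] asks=[#2:3@102 #3:3@105]
After op 4 [order #4] limit_sell(price=103, qty=3): fills=none; bids=[#1:4@100] asks=[#2:3@102 #4:3@103 #3:3@105]
After op 5 [order #5] market_sell(qty=1): fills=#1x#5:1@100; bids=[#1:3@100] asks=[#2:3@102 #4:3@103 #3:3@105]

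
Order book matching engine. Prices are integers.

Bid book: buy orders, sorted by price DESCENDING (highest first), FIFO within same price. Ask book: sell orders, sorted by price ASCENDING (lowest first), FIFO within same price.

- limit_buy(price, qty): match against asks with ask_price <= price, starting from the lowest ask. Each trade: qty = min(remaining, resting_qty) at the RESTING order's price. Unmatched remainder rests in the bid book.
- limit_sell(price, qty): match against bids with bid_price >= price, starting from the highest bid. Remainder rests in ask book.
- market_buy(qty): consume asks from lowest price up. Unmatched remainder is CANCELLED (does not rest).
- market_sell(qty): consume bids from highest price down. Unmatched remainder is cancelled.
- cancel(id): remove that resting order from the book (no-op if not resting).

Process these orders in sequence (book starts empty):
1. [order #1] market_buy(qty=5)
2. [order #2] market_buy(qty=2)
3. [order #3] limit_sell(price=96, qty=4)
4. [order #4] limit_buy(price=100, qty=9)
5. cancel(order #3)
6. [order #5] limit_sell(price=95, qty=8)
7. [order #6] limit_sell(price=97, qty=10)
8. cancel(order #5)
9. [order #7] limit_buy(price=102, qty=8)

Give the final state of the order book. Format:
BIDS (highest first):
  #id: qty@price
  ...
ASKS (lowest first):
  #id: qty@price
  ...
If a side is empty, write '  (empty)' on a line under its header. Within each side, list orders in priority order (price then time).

After op 1 [order #1] market_buy(qty=5): fills=none; bids=[-] asks=[-]
After op 2 [order #2] market_buy(qty=2): fills=none; bids=[-] asks=[-]
After op 3 [order #3] limit_sell(price=96, qty=4): fills=none; bids=[-] asks=[#3:4@96]
After op 4 [order #4] limit_buy(price=100, qty=9): fills=#4x#3:4@96; bids=[#4:5@100] asks=[-]
After op 5 cancel(order #3): fills=none; bids=[#4:5@100] asks=[-]
After op 6 [order #5] limit_sell(price=95, qty=8): fills=#4x#5:5@100; bids=[-] asks=[#5:3@95]
After op 7 [order #6] limit_sell(price=97, qty=10): fills=none; bids=[-] asks=[#5:3@95 #6:10@97]
After op 8 cancel(order #5): fills=none; bids=[-] asks=[#6:10@97]
After op 9 [order #7] limit_buy(price=102, qty=8): fills=#7x#6:8@97; bids=[-] asks=[#6:2@97]

Answer: BIDS (highest first):
  (empty)
ASKS (lowest first):
  #6: 2@97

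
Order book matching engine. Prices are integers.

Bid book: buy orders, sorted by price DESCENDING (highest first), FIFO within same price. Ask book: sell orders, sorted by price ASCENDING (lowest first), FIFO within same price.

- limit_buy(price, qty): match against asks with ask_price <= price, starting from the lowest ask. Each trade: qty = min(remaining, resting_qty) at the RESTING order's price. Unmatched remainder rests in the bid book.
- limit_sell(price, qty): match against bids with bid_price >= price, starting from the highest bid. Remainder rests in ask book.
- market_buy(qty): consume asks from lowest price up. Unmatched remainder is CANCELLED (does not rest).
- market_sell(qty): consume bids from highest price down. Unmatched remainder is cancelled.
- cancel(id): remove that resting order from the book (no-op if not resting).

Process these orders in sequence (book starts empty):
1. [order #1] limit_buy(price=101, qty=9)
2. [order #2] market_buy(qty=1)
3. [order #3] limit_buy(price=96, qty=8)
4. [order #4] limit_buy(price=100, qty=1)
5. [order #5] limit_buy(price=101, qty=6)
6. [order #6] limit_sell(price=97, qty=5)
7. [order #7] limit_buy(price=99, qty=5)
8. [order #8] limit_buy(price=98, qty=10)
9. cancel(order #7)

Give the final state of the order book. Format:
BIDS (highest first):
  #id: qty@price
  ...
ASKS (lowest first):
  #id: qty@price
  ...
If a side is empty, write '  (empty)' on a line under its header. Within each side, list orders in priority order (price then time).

After op 1 [order #1] limit_buy(price=101, qty=9): fills=none; bids=[#1:9@101] asks=[-]
After op 2 [order #2] market_buy(qty=1): fills=none; bids=[#1:9@101] asks=[-]
After op 3 [order #3] limit_buy(price=96, qty=8): fills=none; bids=[#1:9@101 #3:8@96] asks=[-]
After op 4 [order #4] limit_buy(price=100, qty=1): fills=none; bids=[#1:9@101 #4:1@100 #3:8@96] asks=[-]
After op 5 [order #5] limit_buy(price=101, qty=6): fills=none; bids=[#1:9@101 #5:6@101 #4:1@100 #3:8@96] asks=[-]
After op 6 [order #6] limit_sell(price=97, qty=5): fills=#1x#6:5@101; bids=[#1:4@101 #5:6@101 #4:1@100 #3:8@96] asks=[-]
After op 7 [order #7] limit_buy(price=99, qty=5): fills=none; bids=[#1:4@101 #5:6@101 #4:1@100 #7:5@99 #3:8@96] asks=[-]
After op 8 [order #8] limit_buy(price=98, qty=10): fills=none; bids=[#1:4@101 #5:6@101 #4:1@100 #7:5@99 #8:10@98 #3:8@96] asks=[-]
After op 9 cancel(order #7): fills=none; bids=[#1:4@101 #5:6@101 #4:1@100 #8:10@98 #3:8@96] asks=[-]

Answer: BIDS (highest first):
  #1: 4@101
  #5: 6@101
  #4: 1@100
  #8: 10@98
  #3: 8@96
ASKS (lowest first):
  (empty)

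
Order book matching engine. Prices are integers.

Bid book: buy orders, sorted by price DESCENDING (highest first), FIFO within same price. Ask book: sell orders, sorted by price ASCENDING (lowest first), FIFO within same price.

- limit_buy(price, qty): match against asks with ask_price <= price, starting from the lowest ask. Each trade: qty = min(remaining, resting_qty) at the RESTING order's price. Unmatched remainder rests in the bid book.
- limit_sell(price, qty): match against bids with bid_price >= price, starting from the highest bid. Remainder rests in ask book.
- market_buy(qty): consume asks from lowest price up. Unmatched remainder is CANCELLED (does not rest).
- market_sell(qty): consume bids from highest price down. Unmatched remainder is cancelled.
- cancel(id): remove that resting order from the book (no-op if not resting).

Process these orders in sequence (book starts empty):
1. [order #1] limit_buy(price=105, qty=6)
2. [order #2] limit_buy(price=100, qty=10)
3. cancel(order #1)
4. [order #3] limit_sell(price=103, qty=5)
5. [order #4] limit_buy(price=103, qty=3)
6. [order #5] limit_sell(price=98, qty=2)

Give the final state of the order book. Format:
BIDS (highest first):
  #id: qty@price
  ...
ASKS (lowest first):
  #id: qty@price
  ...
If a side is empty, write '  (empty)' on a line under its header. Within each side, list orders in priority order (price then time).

After op 1 [order #1] limit_buy(price=105, qty=6): fills=none; bids=[#1:6@105] asks=[-]
After op 2 [order #2] limit_buy(price=100, qty=10): fills=none; bids=[#1:6@105 #2:10@100] asks=[-]
After op 3 cancel(order #1): fills=none; bids=[#2:10@100] asks=[-]
After op 4 [order #3] limit_sell(price=103, qty=5): fills=none; bids=[#2:10@100] asks=[#3:5@103]
After op 5 [order #4] limit_buy(price=103, qty=3): fills=#4x#3:3@103; bids=[#2:10@100] asks=[#3:2@103]
After op 6 [order #5] limit_sell(price=98, qty=2): fills=#2x#5:2@100; bids=[#2:8@100] asks=[#3:2@103]

Answer: BIDS (highest first):
  #2: 8@100
ASKS (lowest first):
  #3: 2@103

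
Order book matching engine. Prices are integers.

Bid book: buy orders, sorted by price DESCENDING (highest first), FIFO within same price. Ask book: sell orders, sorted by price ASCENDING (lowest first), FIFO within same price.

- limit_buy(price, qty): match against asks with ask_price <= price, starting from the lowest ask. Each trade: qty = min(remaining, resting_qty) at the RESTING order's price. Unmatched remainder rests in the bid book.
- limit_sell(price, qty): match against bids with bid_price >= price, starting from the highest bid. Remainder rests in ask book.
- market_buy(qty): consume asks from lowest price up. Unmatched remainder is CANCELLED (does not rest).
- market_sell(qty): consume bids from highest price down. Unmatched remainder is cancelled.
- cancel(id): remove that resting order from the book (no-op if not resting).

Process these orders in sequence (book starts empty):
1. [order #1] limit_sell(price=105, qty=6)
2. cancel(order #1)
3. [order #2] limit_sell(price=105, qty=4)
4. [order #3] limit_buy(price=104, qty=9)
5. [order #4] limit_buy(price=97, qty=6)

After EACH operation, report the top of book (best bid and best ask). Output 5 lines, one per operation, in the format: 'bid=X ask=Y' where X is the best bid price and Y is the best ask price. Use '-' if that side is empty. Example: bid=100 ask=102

Answer: bid=- ask=105
bid=- ask=-
bid=- ask=105
bid=104 ask=105
bid=104 ask=105

Derivation:
After op 1 [order #1] limit_sell(price=105, qty=6): fills=none; bids=[-] asks=[#1:6@105]
After op 2 cancel(order #1): fills=none; bids=[-] asks=[-]
After op 3 [order #2] limit_sell(price=105, qty=4): fills=none; bids=[-] asks=[#2:4@105]
After op 4 [order #3] limit_buy(price=104, qty=9): fills=none; bids=[#3:9@104] asks=[#2:4@105]
After op 5 [order #4] limit_buy(price=97, qty=6): fills=none; bids=[#3:9@104 #4:6@97] asks=[#2:4@105]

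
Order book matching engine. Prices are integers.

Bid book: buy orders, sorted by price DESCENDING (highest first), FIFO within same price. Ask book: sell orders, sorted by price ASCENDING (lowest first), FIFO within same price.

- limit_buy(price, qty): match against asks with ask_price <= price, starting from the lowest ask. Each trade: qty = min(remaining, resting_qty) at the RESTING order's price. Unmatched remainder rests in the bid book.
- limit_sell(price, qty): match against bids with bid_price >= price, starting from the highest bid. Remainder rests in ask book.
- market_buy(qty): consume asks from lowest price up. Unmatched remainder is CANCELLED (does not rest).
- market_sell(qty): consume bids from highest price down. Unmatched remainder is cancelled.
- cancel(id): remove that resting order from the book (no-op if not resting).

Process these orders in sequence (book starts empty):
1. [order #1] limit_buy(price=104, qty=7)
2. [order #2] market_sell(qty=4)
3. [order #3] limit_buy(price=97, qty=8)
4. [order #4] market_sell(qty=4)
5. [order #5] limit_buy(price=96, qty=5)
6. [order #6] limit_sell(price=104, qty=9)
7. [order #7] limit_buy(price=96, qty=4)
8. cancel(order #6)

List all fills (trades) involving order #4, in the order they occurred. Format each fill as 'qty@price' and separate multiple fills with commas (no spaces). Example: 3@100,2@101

After op 1 [order #1] limit_buy(price=104, qty=7): fills=none; bids=[#1:7@104] asks=[-]
After op 2 [order #2] market_sell(qty=4): fills=#1x#2:4@104; bids=[#1:3@104] asks=[-]
After op 3 [order #3] limit_buy(price=97, qty=8): fills=none; bids=[#1:3@104 #3:8@97] asks=[-]
After op 4 [order #4] market_sell(qty=4): fills=#1x#4:3@104 #3x#4:1@97; bids=[#3:7@97] asks=[-]
After op 5 [order #5] limit_buy(price=96, qty=5): fills=none; bids=[#3:7@97 #5:5@96] asks=[-]
After op 6 [order #6] limit_sell(price=104, qty=9): fills=none; bids=[#3:7@97 #5:5@96] asks=[#6:9@104]
After op 7 [order #7] limit_buy(price=96, qty=4): fills=none; bids=[#3:7@97 #5:5@96 #7:4@96] asks=[#6:9@104]
After op 8 cancel(order #6): fills=none; bids=[#3:7@97 #5:5@96 #7:4@96] asks=[-]

Answer: 3@104,1@97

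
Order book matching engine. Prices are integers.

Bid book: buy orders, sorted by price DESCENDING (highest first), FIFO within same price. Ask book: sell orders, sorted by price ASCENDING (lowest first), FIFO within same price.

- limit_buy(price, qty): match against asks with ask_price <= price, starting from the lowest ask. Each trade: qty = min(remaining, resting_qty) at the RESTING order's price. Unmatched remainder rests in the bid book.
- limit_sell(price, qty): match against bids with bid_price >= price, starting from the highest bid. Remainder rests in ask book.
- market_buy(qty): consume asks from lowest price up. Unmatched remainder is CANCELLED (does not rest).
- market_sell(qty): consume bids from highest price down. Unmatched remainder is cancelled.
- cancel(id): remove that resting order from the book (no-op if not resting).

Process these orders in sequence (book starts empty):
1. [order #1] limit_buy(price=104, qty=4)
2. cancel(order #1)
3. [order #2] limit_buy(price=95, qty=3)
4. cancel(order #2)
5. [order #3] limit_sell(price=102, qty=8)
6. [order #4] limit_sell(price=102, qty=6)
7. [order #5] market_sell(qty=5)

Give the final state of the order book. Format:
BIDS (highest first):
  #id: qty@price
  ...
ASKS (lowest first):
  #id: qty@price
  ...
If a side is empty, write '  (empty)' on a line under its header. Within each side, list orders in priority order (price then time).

Answer: BIDS (highest first):
  (empty)
ASKS (lowest first):
  #3: 8@102
  #4: 6@102

Derivation:
After op 1 [order #1] limit_buy(price=104, qty=4): fills=none; bids=[#1:4@104] asks=[-]
After op 2 cancel(order #1): fills=none; bids=[-] asks=[-]
After op 3 [order #2] limit_buy(price=95, qty=3): fills=none; bids=[#2:3@95] asks=[-]
After op 4 cancel(order #2): fills=none; bids=[-] asks=[-]
After op 5 [order #3] limit_sell(price=102, qty=8): fills=none; bids=[-] asks=[#3:8@102]
After op 6 [order #4] limit_sell(price=102, qty=6): fills=none; bids=[-] asks=[#3:8@102 #4:6@102]
After op 7 [order #5] market_sell(qty=5): fills=none; bids=[-] asks=[#3:8@102 #4:6@102]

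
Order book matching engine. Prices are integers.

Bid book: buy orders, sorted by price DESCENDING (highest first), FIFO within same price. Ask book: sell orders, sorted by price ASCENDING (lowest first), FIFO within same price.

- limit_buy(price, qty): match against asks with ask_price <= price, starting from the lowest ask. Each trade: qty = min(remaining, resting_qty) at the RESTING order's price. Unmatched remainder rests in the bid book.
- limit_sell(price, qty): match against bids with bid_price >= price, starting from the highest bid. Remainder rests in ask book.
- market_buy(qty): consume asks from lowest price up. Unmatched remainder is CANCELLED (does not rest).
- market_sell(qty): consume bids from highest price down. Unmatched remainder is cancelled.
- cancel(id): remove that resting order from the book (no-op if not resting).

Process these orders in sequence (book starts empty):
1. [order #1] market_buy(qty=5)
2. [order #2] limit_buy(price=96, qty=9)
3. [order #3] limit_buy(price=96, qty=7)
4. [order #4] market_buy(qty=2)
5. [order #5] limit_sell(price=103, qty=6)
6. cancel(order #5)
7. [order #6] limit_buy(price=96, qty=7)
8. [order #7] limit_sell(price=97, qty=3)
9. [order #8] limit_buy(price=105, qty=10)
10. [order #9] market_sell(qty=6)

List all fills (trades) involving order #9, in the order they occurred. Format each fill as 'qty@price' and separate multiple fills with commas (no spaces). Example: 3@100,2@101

After op 1 [order #1] market_buy(qty=5): fills=none; bids=[-] asks=[-]
After op 2 [order #2] limit_buy(price=96, qty=9): fills=none; bids=[#2:9@96] asks=[-]
After op 3 [order #3] limit_buy(price=96, qty=7): fills=none; bids=[#2:9@96 #3:7@96] asks=[-]
After op 4 [order #4] market_buy(qty=2): fills=none; bids=[#2:9@96 #3:7@96] asks=[-]
After op 5 [order #5] limit_sell(price=103, qty=6): fills=none; bids=[#2:9@96 #3:7@96] asks=[#5:6@103]
After op 6 cancel(order #5): fills=none; bids=[#2:9@96 #3:7@96] asks=[-]
After op 7 [order #6] limit_buy(price=96, qty=7): fills=none; bids=[#2:9@96 #3:7@96 #6:7@96] asks=[-]
After op 8 [order #7] limit_sell(price=97, qty=3): fills=none; bids=[#2:9@96 #3:7@96 #6:7@96] asks=[#7:3@97]
After op 9 [order #8] limit_buy(price=105, qty=10): fills=#8x#7:3@97; bids=[#8:7@105 #2:9@96 #3:7@96 #6:7@96] asks=[-]
After op 10 [order #9] market_sell(qty=6): fills=#8x#9:6@105; bids=[#8:1@105 #2:9@96 #3:7@96 #6:7@96] asks=[-]

Answer: 6@105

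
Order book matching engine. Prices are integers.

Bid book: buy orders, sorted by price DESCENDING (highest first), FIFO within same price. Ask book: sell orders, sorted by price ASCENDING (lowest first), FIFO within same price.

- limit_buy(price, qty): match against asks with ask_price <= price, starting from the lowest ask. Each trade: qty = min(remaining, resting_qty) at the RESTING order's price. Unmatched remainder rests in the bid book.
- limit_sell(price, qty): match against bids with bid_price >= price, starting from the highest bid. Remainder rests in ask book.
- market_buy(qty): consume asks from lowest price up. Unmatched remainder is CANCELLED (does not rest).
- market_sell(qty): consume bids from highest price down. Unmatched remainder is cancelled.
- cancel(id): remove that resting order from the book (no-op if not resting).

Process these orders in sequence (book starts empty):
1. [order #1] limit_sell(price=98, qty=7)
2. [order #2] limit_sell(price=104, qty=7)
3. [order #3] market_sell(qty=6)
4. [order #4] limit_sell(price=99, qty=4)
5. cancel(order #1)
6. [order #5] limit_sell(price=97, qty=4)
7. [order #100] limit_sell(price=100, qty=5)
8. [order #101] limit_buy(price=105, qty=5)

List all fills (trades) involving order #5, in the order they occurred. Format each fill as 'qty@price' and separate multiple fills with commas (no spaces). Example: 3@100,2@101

Answer: 4@97

Derivation:
After op 1 [order #1] limit_sell(price=98, qty=7): fills=none; bids=[-] asks=[#1:7@98]
After op 2 [order #2] limit_sell(price=104, qty=7): fills=none; bids=[-] asks=[#1:7@98 #2:7@104]
After op 3 [order #3] market_sell(qty=6): fills=none; bids=[-] asks=[#1:7@98 #2:7@104]
After op 4 [order #4] limit_sell(price=99, qty=4): fills=none; bids=[-] asks=[#1:7@98 #4:4@99 #2:7@104]
After op 5 cancel(order #1): fills=none; bids=[-] asks=[#4:4@99 #2:7@104]
After op 6 [order #5] limit_sell(price=97, qty=4): fills=none; bids=[-] asks=[#5:4@97 #4:4@99 #2:7@104]
After op 7 [order #100] limit_sell(price=100, qty=5): fills=none; bids=[-] asks=[#5:4@97 #4:4@99 #100:5@100 #2:7@104]
After op 8 [order #101] limit_buy(price=105, qty=5): fills=#101x#5:4@97 #101x#4:1@99; bids=[-] asks=[#4:3@99 #100:5@100 #2:7@104]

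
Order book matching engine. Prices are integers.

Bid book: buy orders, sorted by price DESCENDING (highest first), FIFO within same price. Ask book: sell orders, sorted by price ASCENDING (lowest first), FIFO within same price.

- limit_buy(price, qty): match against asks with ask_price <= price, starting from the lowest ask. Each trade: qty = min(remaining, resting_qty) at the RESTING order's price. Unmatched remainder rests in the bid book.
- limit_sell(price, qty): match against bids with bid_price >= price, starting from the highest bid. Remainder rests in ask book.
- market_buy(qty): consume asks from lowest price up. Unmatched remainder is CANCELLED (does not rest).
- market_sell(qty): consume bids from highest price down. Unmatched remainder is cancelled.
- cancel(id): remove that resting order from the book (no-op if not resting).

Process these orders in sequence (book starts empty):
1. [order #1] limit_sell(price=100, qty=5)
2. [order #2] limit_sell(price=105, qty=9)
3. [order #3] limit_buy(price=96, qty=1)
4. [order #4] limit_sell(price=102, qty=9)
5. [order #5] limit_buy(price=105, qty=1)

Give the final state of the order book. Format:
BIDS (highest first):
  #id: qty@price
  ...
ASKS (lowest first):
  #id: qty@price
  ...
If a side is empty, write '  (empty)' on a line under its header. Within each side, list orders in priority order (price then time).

Answer: BIDS (highest first):
  #3: 1@96
ASKS (lowest first):
  #1: 4@100
  #4: 9@102
  #2: 9@105

Derivation:
After op 1 [order #1] limit_sell(price=100, qty=5): fills=none; bids=[-] asks=[#1:5@100]
After op 2 [order #2] limit_sell(price=105, qty=9): fills=none; bids=[-] asks=[#1:5@100 #2:9@105]
After op 3 [order #3] limit_buy(price=96, qty=1): fills=none; bids=[#3:1@96] asks=[#1:5@100 #2:9@105]
After op 4 [order #4] limit_sell(price=102, qty=9): fills=none; bids=[#3:1@96] asks=[#1:5@100 #4:9@102 #2:9@105]
After op 5 [order #5] limit_buy(price=105, qty=1): fills=#5x#1:1@100; bids=[#3:1@96] asks=[#1:4@100 #4:9@102 #2:9@105]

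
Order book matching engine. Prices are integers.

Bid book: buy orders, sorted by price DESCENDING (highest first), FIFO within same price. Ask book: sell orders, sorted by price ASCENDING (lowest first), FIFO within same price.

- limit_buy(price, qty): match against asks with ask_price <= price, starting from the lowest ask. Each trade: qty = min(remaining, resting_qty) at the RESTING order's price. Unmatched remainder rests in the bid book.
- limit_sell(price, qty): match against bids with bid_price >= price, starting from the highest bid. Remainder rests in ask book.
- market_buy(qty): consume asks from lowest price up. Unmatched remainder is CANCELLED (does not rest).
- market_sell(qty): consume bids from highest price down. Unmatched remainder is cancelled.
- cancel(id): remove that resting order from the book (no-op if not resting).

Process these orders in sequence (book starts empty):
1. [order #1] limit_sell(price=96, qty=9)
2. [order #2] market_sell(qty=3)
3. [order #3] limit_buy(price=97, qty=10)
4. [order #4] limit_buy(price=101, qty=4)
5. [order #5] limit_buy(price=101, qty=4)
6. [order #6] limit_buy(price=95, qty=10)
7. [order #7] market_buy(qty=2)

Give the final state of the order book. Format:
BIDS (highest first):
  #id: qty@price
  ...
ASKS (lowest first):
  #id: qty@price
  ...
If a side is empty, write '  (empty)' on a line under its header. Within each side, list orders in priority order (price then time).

Answer: BIDS (highest first):
  #4: 4@101
  #5: 4@101
  #3: 1@97
  #6: 10@95
ASKS (lowest first):
  (empty)

Derivation:
After op 1 [order #1] limit_sell(price=96, qty=9): fills=none; bids=[-] asks=[#1:9@96]
After op 2 [order #2] market_sell(qty=3): fills=none; bids=[-] asks=[#1:9@96]
After op 3 [order #3] limit_buy(price=97, qty=10): fills=#3x#1:9@96; bids=[#3:1@97] asks=[-]
After op 4 [order #4] limit_buy(price=101, qty=4): fills=none; bids=[#4:4@101 #3:1@97] asks=[-]
After op 5 [order #5] limit_buy(price=101, qty=4): fills=none; bids=[#4:4@101 #5:4@101 #3:1@97] asks=[-]
After op 6 [order #6] limit_buy(price=95, qty=10): fills=none; bids=[#4:4@101 #5:4@101 #3:1@97 #6:10@95] asks=[-]
After op 7 [order #7] market_buy(qty=2): fills=none; bids=[#4:4@101 #5:4@101 #3:1@97 #6:10@95] asks=[-]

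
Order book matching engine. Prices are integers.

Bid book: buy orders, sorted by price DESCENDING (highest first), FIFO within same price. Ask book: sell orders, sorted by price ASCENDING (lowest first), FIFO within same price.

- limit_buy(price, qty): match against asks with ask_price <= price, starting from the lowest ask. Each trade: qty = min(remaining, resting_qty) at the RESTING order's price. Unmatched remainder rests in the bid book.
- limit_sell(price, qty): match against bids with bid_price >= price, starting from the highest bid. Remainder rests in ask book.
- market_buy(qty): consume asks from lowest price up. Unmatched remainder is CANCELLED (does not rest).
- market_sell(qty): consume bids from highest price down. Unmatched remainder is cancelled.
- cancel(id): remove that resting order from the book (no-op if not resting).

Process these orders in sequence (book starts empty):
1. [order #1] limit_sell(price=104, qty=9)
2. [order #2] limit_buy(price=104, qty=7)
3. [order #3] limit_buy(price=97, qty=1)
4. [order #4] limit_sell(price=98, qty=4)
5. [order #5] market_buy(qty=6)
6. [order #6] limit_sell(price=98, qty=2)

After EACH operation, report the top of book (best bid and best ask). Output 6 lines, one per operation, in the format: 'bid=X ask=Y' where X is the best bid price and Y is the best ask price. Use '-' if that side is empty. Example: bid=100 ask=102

Answer: bid=- ask=104
bid=- ask=104
bid=97 ask=104
bid=97 ask=98
bid=97 ask=-
bid=97 ask=98

Derivation:
After op 1 [order #1] limit_sell(price=104, qty=9): fills=none; bids=[-] asks=[#1:9@104]
After op 2 [order #2] limit_buy(price=104, qty=7): fills=#2x#1:7@104; bids=[-] asks=[#1:2@104]
After op 3 [order #3] limit_buy(price=97, qty=1): fills=none; bids=[#3:1@97] asks=[#1:2@104]
After op 4 [order #4] limit_sell(price=98, qty=4): fills=none; bids=[#3:1@97] asks=[#4:4@98 #1:2@104]
After op 5 [order #5] market_buy(qty=6): fills=#5x#4:4@98 #5x#1:2@104; bids=[#3:1@97] asks=[-]
After op 6 [order #6] limit_sell(price=98, qty=2): fills=none; bids=[#3:1@97] asks=[#6:2@98]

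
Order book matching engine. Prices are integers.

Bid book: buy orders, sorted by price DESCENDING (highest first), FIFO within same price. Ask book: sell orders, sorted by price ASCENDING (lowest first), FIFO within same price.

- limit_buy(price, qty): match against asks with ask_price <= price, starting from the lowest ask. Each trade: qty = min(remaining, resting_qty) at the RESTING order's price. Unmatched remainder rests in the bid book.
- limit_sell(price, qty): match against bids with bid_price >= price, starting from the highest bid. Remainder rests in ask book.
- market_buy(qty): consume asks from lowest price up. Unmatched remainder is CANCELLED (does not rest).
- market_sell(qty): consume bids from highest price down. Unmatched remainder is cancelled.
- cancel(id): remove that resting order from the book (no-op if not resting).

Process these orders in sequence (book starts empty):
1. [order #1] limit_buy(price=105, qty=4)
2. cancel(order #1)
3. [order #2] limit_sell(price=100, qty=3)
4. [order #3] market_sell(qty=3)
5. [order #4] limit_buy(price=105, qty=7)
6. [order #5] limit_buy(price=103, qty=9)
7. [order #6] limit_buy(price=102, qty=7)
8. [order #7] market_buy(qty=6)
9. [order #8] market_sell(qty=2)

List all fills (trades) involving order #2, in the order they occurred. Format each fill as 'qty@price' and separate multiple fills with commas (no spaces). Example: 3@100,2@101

Answer: 3@100

Derivation:
After op 1 [order #1] limit_buy(price=105, qty=4): fills=none; bids=[#1:4@105] asks=[-]
After op 2 cancel(order #1): fills=none; bids=[-] asks=[-]
After op 3 [order #2] limit_sell(price=100, qty=3): fills=none; bids=[-] asks=[#2:3@100]
After op 4 [order #3] market_sell(qty=3): fills=none; bids=[-] asks=[#2:3@100]
After op 5 [order #4] limit_buy(price=105, qty=7): fills=#4x#2:3@100; bids=[#4:4@105] asks=[-]
After op 6 [order #5] limit_buy(price=103, qty=9): fills=none; bids=[#4:4@105 #5:9@103] asks=[-]
After op 7 [order #6] limit_buy(price=102, qty=7): fills=none; bids=[#4:4@105 #5:9@103 #6:7@102] asks=[-]
After op 8 [order #7] market_buy(qty=6): fills=none; bids=[#4:4@105 #5:9@103 #6:7@102] asks=[-]
After op 9 [order #8] market_sell(qty=2): fills=#4x#8:2@105; bids=[#4:2@105 #5:9@103 #6:7@102] asks=[-]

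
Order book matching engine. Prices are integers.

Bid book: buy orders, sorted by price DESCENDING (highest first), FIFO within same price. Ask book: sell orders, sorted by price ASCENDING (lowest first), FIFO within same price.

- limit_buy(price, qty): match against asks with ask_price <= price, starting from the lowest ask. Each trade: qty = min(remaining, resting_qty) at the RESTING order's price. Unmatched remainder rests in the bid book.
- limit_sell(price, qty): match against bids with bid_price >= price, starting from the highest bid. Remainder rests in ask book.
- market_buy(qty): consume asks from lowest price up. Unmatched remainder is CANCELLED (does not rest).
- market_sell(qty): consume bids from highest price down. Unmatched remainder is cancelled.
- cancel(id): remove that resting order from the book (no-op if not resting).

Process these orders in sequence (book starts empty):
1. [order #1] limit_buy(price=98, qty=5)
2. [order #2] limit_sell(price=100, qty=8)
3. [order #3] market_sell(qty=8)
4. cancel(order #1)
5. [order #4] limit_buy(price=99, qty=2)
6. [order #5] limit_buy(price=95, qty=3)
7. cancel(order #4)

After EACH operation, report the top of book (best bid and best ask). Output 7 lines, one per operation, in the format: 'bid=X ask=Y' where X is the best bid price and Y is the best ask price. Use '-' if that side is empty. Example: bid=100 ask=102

Answer: bid=98 ask=-
bid=98 ask=100
bid=- ask=100
bid=- ask=100
bid=99 ask=100
bid=99 ask=100
bid=95 ask=100

Derivation:
After op 1 [order #1] limit_buy(price=98, qty=5): fills=none; bids=[#1:5@98] asks=[-]
After op 2 [order #2] limit_sell(price=100, qty=8): fills=none; bids=[#1:5@98] asks=[#2:8@100]
After op 3 [order #3] market_sell(qty=8): fills=#1x#3:5@98; bids=[-] asks=[#2:8@100]
After op 4 cancel(order #1): fills=none; bids=[-] asks=[#2:8@100]
After op 5 [order #4] limit_buy(price=99, qty=2): fills=none; bids=[#4:2@99] asks=[#2:8@100]
After op 6 [order #5] limit_buy(price=95, qty=3): fills=none; bids=[#4:2@99 #5:3@95] asks=[#2:8@100]
After op 7 cancel(order #4): fills=none; bids=[#5:3@95] asks=[#2:8@100]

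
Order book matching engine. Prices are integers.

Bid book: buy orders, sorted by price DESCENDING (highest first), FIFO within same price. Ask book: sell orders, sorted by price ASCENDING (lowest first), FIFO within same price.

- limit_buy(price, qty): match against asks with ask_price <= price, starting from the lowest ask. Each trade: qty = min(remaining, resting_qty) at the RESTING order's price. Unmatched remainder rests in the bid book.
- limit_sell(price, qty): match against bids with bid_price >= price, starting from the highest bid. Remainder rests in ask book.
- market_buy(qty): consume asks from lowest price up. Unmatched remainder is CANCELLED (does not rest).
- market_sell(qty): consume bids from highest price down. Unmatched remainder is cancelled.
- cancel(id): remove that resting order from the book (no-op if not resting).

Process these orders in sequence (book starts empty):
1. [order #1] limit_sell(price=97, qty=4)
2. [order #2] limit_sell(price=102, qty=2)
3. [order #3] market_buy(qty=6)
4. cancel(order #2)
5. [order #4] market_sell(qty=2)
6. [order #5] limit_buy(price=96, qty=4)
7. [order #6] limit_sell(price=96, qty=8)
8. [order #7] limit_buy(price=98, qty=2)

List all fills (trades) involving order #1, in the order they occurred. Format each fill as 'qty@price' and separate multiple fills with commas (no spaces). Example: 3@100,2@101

After op 1 [order #1] limit_sell(price=97, qty=4): fills=none; bids=[-] asks=[#1:4@97]
After op 2 [order #2] limit_sell(price=102, qty=2): fills=none; bids=[-] asks=[#1:4@97 #2:2@102]
After op 3 [order #3] market_buy(qty=6): fills=#3x#1:4@97 #3x#2:2@102; bids=[-] asks=[-]
After op 4 cancel(order #2): fills=none; bids=[-] asks=[-]
After op 5 [order #4] market_sell(qty=2): fills=none; bids=[-] asks=[-]
After op 6 [order #5] limit_buy(price=96, qty=4): fills=none; bids=[#5:4@96] asks=[-]
After op 7 [order #6] limit_sell(price=96, qty=8): fills=#5x#6:4@96; bids=[-] asks=[#6:4@96]
After op 8 [order #7] limit_buy(price=98, qty=2): fills=#7x#6:2@96; bids=[-] asks=[#6:2@96]

Answer: 4@97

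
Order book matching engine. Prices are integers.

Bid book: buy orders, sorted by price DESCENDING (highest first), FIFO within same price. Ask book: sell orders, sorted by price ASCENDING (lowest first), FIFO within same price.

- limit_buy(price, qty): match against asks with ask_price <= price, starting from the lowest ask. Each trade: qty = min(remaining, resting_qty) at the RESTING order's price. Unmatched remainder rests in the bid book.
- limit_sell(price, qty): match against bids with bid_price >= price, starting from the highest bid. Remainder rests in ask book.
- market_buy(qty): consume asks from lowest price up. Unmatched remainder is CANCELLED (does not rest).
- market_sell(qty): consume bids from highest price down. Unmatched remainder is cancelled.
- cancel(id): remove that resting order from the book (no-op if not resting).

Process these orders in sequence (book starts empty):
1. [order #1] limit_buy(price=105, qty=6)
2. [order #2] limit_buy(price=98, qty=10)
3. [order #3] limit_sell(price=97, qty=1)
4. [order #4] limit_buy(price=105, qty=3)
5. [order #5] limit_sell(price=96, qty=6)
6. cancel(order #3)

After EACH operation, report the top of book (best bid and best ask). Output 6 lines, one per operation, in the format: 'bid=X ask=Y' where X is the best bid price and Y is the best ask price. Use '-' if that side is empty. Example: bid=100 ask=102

Answer: bid=105 ask=-
bid=105 ask=-
bid=105 ask=-
bid=105 ask=-
bid=105 ask=-
bid=105 ask=-

Derivation:
After op 1 [order #1] limit_buy(price=105, qty=6): fills=none; bids=[#1:6@105] asks=[-]
After op 2 [order #2] limit_buy(price=98, qty=10): fills=none; bids=[#1:6@105 #2:10@98] asks=[-]
After op 3 [order #3] limit_sell(price=97, qty=1): fills=#1x#3:1@105; bids=[#1:5@105 #2:10@98] asks=[-]
After op 4 [order #4] limit_buy(price=105, qty=3): fills=none; bids=[#1:5@105 #4:3@105 #2:10@98] asks=[-]
After op 5 [order #5] limit_sell(price=96, qty=6): fills=#1x#5:5@105 #4x#5:1@105; bids=[#4:2@105 #2:10@98] asks=[-]
After op 6 cancel(order #3): fills=none; bids=[#4:2@105 #2:10@98] asks=[-]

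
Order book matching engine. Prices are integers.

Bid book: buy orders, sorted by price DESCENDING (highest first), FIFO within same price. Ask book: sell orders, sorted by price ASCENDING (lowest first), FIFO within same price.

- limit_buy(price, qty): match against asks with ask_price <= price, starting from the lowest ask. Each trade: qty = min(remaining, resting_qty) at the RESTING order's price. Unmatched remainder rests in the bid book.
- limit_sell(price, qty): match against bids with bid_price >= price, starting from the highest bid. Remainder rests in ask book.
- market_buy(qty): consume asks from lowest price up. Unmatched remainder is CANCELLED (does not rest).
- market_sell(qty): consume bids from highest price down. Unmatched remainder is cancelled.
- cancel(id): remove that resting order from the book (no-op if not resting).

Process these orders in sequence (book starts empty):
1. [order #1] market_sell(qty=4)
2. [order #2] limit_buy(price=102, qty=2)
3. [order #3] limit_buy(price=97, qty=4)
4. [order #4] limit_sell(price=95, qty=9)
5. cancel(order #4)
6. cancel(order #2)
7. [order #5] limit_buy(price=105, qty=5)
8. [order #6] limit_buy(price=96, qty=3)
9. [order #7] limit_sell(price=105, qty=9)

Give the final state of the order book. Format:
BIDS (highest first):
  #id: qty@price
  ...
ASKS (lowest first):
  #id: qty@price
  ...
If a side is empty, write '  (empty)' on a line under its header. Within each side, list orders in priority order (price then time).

After op 1 [order #1] market_sell(qty=4): fills=none; bids=[-] asks=[-]
After op 2 [order #2] limit_buy(price=102, qty=2): fills=none; bids=[#2:2@102] asks=[-]
After op 3 [order #3] limit_buy(price=97, qty=4): fills=none; bids=[#2:2@102 #3:4@97] asks=[-]
After op 4 [order #4] limit_sell(price=95, qty=9): fills=#2x#4:2@102 #3x#4:4@97; bids=[-] asks=[#4:3@95]
After op 5 cancel(order #4): fills=none; bids=[-] asks=[-]
After op 6 cancel(order #2): fills=none; bids=[-] asks=[-]
After op 7 [order #5] limit_buy(price=105, qty=5): fills=none; bids=[#5:5@105] asks=[-]
After op 8 [order #6] limit_buy(price=96, qty=3): fills=none; bids=[#5:5@105 #6:3@96] asks=[-]
After op 9 [order #7] limit_sell(price=105, qty=9): fills=#5x#7:5@105; bids=[#6:3@96] asks=[#7:4@105]

Answer: BIDS (highest first):
  #6: 3@96
ASKS (lowest first):
  #7: 4@105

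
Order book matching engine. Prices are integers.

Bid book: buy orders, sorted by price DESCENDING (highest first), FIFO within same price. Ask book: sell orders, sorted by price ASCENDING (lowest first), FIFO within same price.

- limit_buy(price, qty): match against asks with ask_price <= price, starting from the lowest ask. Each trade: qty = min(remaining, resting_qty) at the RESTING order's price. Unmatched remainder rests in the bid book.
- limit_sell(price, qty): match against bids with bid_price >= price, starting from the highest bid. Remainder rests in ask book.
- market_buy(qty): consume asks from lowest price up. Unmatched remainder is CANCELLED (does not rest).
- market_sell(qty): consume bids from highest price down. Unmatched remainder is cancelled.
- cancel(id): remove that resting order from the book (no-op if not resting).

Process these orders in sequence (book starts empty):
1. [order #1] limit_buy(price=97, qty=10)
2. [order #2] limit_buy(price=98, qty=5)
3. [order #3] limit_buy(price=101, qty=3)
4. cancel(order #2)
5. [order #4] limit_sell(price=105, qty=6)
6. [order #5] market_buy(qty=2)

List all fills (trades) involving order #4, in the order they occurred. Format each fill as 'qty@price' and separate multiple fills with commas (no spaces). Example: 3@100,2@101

After op 1 [order #1] limit_buy(price=97, qty=10): fills=none; bids=[#1:10@97] asks=[-]
After op 2 [order #2] limit_buy(price=98, qty=5): fills=none; bids=[#2:5@98 #1:10@97] asks=[-]
After op 3 [order #3] limit_buy(price=101, qty=3): fills=none; bids=[#3:3@101 #2:5@98 #1:10@97] asks=[-]
After op 4 cancel(order #2): fills=none; bids=[#3:3@101 #1:10@97] asks=[-]
After op 5 [order #4] limit_sell(price=105, qty=6): fills=none; bids=[#3:3@101 #1:10@97] asks=[#4:6@105]
After op 6 [order #5] market_buy(qty=2): fills=#5x#4:2@105; bids=[#3:3@101 #1:10@97] asks=[#4:4@105]

Answer: 2@105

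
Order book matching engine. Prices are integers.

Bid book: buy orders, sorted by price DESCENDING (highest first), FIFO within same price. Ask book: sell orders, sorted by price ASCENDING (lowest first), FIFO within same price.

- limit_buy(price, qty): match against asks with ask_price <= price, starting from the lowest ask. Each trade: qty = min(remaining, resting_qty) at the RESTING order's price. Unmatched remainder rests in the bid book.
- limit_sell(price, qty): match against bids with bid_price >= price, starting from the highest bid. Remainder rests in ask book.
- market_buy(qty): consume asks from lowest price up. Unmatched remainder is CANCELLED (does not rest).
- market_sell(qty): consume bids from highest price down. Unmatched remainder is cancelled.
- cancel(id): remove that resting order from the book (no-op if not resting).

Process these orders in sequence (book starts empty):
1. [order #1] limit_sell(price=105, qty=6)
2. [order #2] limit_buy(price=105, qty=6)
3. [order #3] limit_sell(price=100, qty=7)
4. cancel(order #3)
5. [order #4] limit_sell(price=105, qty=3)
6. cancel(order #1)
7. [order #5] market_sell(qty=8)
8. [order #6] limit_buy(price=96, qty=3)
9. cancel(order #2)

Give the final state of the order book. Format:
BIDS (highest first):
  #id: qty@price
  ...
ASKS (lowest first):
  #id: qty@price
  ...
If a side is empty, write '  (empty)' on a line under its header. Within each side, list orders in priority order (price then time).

Answer: BIDS (highest first):
  #6: 3@96
ASKS (lowest first):
  #4: 3@105

Derivation:
After op 1 [order #1] limit_sell(price=105, qty=6): fills=none; bids=[-] asks=[#1:6@105]
After op 2 [order #2] limit_buy(price=105, qty=6): fills=#2x#1:6@105; bids=[-] asks=[-]
After op 3 [order #3] limit_sell(price=100, qty=7): fills=none; bids=[-] asks=[#3:7@100]
After op 4 cancel(order #3): fills=none; bids=[-] asks=[-]
After op 5 [order #4] limit_sell(price=105, qty=3): fills=none; bids=[-] asks=[#4:3@105]
After op 6 cancel(order #1): fills=none; bids=[-] asks=[#4:3@105]
After op 7 [order #5] market_sell(qty=8): fills=none; bids=[-] asks=[#4:3@105]
After op 8 [order #6] limit_buy(price=96, qty=3): fills=none; bids=[#6:3@96] asks=[#4:3@105]
After op 9 cancel(order #2): fills=none; bids=[#6:3@96] asks=[#4:3@105]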